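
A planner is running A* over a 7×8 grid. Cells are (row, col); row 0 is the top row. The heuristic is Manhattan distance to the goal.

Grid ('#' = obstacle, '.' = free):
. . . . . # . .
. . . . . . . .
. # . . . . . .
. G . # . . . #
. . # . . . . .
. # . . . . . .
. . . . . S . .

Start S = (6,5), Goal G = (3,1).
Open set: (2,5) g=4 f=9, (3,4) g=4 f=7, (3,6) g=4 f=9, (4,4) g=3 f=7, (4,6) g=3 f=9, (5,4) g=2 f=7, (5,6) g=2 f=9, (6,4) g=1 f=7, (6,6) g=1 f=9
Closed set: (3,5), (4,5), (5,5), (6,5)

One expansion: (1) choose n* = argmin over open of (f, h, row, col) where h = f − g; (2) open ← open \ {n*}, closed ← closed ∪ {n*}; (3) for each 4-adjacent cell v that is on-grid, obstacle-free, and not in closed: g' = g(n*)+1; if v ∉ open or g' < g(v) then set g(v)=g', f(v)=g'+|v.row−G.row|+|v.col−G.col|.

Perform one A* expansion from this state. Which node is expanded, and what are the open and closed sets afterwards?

step 1: expand (3,4) (f=7, h=3) → closed; open now [(2,4) g=5 f=9, (2,5) g=4 f=9, (3,6) g=4 f=9, (4,4) g=3 f=7, (4,6) g=3 f=9, (5,4) g=2 f=7, (5,6) g=2 f=9, (6,4) g=1 f=7, (6,6) g=1 f=9]

expanded=(3,4); open=[(2,4) g=5 f=9, (2,5) g=4 f=9, (3,6) g=4 f=9, (4,4) g=3 f=7, (4,6) g=3 f=9, (5,4) g=2 f=7, (5,6) g=2 f=9, (6,4) g=1 f=7, (6,6) g=1 f=9]; closed=[(3,4), (3,5), (4,5), (5,5), (6,5)]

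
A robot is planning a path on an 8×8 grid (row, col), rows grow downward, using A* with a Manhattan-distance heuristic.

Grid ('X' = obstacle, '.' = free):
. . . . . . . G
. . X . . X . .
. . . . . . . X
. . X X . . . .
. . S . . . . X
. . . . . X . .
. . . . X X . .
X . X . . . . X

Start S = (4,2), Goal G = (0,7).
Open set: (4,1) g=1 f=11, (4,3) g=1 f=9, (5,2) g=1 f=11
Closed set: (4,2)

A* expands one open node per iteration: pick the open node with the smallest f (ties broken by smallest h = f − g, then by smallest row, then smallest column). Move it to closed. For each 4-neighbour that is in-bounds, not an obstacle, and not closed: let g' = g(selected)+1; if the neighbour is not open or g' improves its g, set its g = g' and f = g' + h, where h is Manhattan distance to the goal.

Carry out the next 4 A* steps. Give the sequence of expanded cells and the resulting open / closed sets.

step 1: expand (4,3) (f=9, h=8) → closed; open now [(4,1) g=1 f=11, (4,4) g=2 f=9, (5,2) g=1 f=11, (5,3) g=2 f=11]
step 2: expand (4,4) (f=9, h=7) → closed; open now [(3,4) g=3 f=9, (4,1) g=1 f=11, (4,5) g=3 f=9, (5,2) g=1 f=11, (5,3) g=2 f=11, (5,4) g=3 f=11]
step 3: expand (3,4) (f=9, h=6) → closed; open now [(2,4) g=4 f=9, (3,5) g=4 f=9, (4,1) g=1 f=11, (4,5) g=3 f=9, (5,2) g=1 f=11, (5,3) g=2 f=11, (5,4) g=3 f=11]
step 4: expand (2,4) (f=9, h=5) → closed; open now [(1,4) g=5 f=9, (2,3) g=5 f=11, (2,5) g=5 f=9, (3,5) g=4 f=9, (4,1) g=1 f=11, (4,5) g=3 f=9, (5,2) g=1 f=11, (5,3) g=2 f=11, (5,4) g=3 f=11]

order=[(4,3) → (4,4) → (3,4) → (2,4)]; open=[(1,4) g=5 f=9, (2,3) g=5 f=11, (2,5) g=5 f=9, (3,5) g=4 f=9, (4,1) g=1 f=11, (4,5) g=3 f=9, (5,2) g=1 f=11, (5,3) g=2 f=11, (5,4) g=3 f=11]; closed=[(2,4), (3,4), (4,2), (4,3), (4,4)]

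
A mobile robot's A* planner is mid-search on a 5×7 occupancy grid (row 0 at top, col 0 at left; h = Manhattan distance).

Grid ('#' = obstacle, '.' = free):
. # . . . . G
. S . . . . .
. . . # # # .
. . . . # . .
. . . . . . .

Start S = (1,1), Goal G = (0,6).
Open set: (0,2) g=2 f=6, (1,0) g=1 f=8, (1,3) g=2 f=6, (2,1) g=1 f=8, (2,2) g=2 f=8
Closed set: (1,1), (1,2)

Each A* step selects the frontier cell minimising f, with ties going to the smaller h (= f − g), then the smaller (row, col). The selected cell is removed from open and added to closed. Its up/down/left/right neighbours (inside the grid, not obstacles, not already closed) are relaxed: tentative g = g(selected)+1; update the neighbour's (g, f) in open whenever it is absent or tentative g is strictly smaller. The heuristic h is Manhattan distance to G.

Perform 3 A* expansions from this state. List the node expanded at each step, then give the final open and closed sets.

step 1: expand (0,2) (f=6, h=4) → closed; open now [(0,3) g=3 f=6, (1,0) g=1 f=8, (1,3) g=2 f=6, (2,1) g=1 f=8, (2,2) g=2 f=8]
step 2: expand (0,3) (f=6, h=3) → closed; open now [(0,4) g=4 f=6, (1,0) g=1 f=8, (1,3) g=2 f=6, (2,1) g=1 f=8, (2,2) g=2 f=8]
step 3: expand (0,4) (f=6, h=2) → closed; open now [(0,5) g=5 f=6, (1,0) g=1 f=8, (1,3) g=2 f=6, (1,4) g=5 f=8, (2,1) g=1 f=8, (2,2) g=2 f=8]

order=[(0,2) → (0,3) → (0,4)]; open=[(0,5) g=5 f=6, (1,0) g=1 f=8, (1,3) g=2 f=6, (1,4) g=5 f=8, (2,1) g=1 f=8, (2,2) g=2 f=8]; closed=[(0,2), (0,3), (0,4), (1,1), (1,2)]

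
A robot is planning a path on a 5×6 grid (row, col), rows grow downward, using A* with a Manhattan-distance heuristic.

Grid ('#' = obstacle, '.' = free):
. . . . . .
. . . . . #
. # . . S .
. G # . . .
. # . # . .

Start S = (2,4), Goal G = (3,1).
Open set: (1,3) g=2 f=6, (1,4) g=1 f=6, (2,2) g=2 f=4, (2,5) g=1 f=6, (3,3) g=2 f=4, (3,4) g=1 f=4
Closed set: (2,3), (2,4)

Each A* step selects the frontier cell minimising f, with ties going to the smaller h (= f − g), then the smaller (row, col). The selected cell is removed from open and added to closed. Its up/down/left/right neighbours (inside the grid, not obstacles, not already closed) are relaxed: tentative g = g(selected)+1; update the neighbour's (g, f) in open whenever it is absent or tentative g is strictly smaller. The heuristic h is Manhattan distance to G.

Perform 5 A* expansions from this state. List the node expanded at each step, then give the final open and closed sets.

step 1: expand (2,2) (f=4, h=2) → closed; open now [(1,2) g=3 f=6, (1,3) g=2 f=6, (1,4) g=1 f=6, (2,5) g=1 f=6, (3,3) g=2 f=4, (3,4) g=1 f=4]
step 2: expand (3,3) (f=4, h=2) → closed; open now [(1,2) g=3 f=6, (1,3) g=2 f=6, (1,4) g=1 f=6, (2,5) g=1 f=6, (3,4) g=1 f=4]
step 3: expand (3,4) (f=4, h=3) → closed; open now [(1,2) g=3 f=6, (1,3) g=2 f=6, (1,4) g=1 f=6, (2,5) g=1 f=6, (3,5) g=2 f=6, (4,4) g=2 f=6]
step 4: expand (1,2) (f=6, h=3) → closed; open now [(0,2) g=4 f=8, (1,1) g=4 f=6, (1,3) g=2 f=6, (1,4) g=1 f=6, (2,5) g=1 f=6, (3,5) g=2 f=6, (4,4) g=2 f=6]
step 5: expand (1,1) (f=6, h=2) → closed; open now [(0,1) g=5 f=8, (0,2) g=4 f=8, (1,0) g=5 f=8, (1,3) g=2 f=6, (1,4) g=1 f=6, (2,5) g=1 f=6, (3,5) g=2 f=6, (4,4) g=2 f=6]

order=[(2,2) → (3,3) → (3,4) → (1,2) → (1,1)]; open=[(0,1) g=5 f=8, (0,2) g=4 f=8, (1,0) g=5 f=8, (1,3) g=2 f=6, (1,4) g=1 f=6, (2,5) g=1 f=6, (3,5) g=2 f=6, (4,4) g=2 f=6]; closed=[(1,1), (1,2), (2,2), (2,3), (2,4), (3,3), (3,4)]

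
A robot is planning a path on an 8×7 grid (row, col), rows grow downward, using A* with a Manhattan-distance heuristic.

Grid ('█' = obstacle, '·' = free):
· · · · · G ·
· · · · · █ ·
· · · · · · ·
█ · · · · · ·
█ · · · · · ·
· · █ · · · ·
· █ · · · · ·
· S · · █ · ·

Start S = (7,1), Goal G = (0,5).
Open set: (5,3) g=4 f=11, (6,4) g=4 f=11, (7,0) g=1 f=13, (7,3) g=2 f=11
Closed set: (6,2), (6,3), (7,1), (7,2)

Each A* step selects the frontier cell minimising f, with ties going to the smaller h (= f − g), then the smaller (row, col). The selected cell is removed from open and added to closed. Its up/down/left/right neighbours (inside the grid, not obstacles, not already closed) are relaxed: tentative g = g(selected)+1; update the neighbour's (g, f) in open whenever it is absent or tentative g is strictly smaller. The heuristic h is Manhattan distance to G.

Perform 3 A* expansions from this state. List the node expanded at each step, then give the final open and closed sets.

order=[(5,3) → (4,3) → (3,3)]; open=[(2,3) g=7 f=11, (3,2) g=7 f=13, (3,4) g=7 f=11, (4,2) g=6 f=13, (4,4) g=6 f=11, (5,4) g=5 f=11, (6,4) g=4 f=11, (7,0) g=1 f=13, (7,3) g=2 f=11]; closed=[(3,3), (4,3), (5,3), (6,2), (6,3), (7,1), (7,2)]

step 1: expand (5,3) (f=11, h=7) → closed; open now [(4,3) g=5 f=11, (5,4) g=5 f=11, (6,4) g=4 f=11, (7,0) g=1 f=13, (7,3) g=2 f=11]
step 2: expand (4,3) (f=11, h=6) → closed; open now [(3,3) g=6 f=11, (4,2) g=6 f=13, (4,4) g=6 f=11, (5,4) g=5 f=11, (6,4) g=4 f=11, (7,0) g=1 f=13, (7,3) g=2 f=11]
step 3: expand (3,3) (f=11, h=5) → closed; open now [(2,3) g=7 f=11, (3,2) g=7 f=13, (3,4) g=7 f=11, (4,2) g=6 f=13, (4,4) g=6 f=11, (5,4) g=5 f=11, (6,4) g=4 f=11, (7,0) g=1 f=13, (7,3) g=2 f=11]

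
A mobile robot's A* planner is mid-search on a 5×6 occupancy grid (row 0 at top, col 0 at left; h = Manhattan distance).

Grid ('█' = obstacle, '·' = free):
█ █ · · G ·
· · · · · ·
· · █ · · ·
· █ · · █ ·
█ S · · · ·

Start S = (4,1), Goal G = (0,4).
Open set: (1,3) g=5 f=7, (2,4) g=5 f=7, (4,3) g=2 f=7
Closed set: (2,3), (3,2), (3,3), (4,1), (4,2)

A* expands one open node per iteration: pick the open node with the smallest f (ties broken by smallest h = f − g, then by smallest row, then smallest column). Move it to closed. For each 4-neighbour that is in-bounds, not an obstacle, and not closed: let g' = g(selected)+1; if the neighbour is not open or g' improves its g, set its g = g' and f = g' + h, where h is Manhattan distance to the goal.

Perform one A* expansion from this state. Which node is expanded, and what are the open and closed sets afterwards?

step 1: expand (1,3) (f=7, h=2) → closed; open now [(0,3) g=6 f=7, (1,2) g=6 f=9, (1,4) g=6 f=7, (2,4) g=5 f=7, (4,3) g=2 f=7]

expanded=(1,3); open=[(0,3) g=6 f=7, (1,2) g=6 f=9, (1,4) g=6 f=7, (2,4) g=5 f=7, (4,3) g=2 f=7]; closed=[(1,3), (2,3), (3,2), (3,3), (4,1), (4,2)]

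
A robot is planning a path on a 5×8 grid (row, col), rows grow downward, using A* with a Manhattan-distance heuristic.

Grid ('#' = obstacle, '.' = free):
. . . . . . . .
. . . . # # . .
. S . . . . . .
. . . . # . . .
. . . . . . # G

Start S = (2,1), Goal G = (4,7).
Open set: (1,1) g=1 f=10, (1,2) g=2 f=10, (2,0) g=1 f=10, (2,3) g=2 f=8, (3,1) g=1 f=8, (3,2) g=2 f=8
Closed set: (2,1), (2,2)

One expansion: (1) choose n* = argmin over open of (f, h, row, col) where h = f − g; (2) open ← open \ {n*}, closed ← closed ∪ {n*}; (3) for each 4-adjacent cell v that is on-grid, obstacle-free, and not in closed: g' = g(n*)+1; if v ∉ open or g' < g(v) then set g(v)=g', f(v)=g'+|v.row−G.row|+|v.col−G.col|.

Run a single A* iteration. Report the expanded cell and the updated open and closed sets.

step 1: expand (2,3) (f=8, h=6) → closed; open now [(1,1) g=1 f=10, (1,2) g=2 f=10, (1,3) g=3 f=10, (2,0) g=1 f=10, (2,4) g=3 f=8, (3,1) g=1 f=8, (3,2) g=2 f=8, (3,3) g=3 f=8]

expanded=(2,3); open=[(1,1) g=1 f=10, (1,2) g=2 f=10, (1,3) g=3 f=10, (2,0) g=1 f=10, (2,4) g=3 f=8, (3,1) g=1 f=8, (3,2) g=2 f=8, (3,3) g=3 f=8]; closed=[(2,1), (2,2), (2,3)]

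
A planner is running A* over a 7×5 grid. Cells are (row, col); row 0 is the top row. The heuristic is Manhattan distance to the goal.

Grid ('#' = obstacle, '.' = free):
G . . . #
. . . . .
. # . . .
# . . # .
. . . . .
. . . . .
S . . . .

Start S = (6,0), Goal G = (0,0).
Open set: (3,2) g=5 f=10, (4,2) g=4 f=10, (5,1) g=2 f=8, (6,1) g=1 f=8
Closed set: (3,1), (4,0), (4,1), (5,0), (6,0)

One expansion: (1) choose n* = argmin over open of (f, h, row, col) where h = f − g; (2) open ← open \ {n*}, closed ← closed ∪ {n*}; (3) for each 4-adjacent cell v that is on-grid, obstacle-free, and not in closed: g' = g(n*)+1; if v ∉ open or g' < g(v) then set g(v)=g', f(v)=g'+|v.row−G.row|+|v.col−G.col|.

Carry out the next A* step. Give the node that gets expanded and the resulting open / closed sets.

step 1: expand (5,1) (f=8, h=6) → closed; open now [(3,2) g=5 f=10, (4,2) g=4 f=10, (5,2) g=3 f=10, (6,1) g=1 f=8]

expanded=(5,1); open=[(3,2) g=5 f=10, (4,2) g=4 f=10, (5,2) g=3 f=10, (6,1) g=1 f=8]; closed=[(3,1), (4,0), (4,1), (5,0), (5,1), (6,0)]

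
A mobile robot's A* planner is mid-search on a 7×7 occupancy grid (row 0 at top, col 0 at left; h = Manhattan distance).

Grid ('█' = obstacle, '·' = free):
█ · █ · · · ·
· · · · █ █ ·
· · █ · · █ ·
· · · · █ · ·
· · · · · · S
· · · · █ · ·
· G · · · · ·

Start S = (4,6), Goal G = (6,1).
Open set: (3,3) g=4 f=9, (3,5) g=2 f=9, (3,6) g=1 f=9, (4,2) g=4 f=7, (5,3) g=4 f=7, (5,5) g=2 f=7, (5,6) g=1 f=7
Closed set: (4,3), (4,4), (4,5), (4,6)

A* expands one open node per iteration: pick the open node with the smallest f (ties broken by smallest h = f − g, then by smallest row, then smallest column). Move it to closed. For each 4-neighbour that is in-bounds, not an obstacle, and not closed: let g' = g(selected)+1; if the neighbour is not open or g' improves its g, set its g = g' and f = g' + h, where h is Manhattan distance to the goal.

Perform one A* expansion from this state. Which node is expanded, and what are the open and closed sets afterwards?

expanded=(4,2); open=[(3,2) g=5 f=9, (3,3) g=4 f=9, (3,5) g=2 f=9, (3,6) g=1 f=9, (4,1) g=5 f=7, (5,2) g=5 f=7, (5,3) g=4 f=7, (5,5) g=2 f=7, (5,6) g=1 f=7]; closed=[(4,2), (4,3), (4,4), (4,5), (4,6)]

step 1: expand (4,2) (f=7, h=3) → closed; open now [(3,2) g=5 f=9, (3,3) g=4 f=9, (3,5) g=2 f=9, (3,6) g=1 f=9, (4,1) g=5 f=7, (5,2) g=5 f=7, (5,3) g=4 f=7, (5,5) g=2 f=7, (5,6) g=1 f=7]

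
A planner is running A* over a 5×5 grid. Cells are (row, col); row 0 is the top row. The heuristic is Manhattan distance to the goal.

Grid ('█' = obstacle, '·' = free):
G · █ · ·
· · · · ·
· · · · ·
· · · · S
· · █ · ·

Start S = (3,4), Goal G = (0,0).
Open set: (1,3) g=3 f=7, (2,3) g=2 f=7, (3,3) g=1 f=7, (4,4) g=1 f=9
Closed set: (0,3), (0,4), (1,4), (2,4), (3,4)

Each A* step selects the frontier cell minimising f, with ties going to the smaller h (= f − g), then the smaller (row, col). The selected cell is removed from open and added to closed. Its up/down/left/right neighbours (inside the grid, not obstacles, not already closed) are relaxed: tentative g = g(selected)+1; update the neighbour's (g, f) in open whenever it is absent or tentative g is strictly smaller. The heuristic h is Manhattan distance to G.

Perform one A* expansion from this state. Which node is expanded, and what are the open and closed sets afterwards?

step 1: expand (1,3) (f=7, h=4) → closed; open now [(1,2) g=4 f=7, (2,3) g=2 f=7, (3,3) g=1 f=7, (4,4) g=1 f=9]

expanded=(1,3); open=[(1,2) g=4 f=7, (2,3) g=2 f=7, (3,3) g=1 f=7, (4,4) g=1 f=9]; closed=[(0,3), (0,4), (1,3), (1,4), (2,4), (3,4)]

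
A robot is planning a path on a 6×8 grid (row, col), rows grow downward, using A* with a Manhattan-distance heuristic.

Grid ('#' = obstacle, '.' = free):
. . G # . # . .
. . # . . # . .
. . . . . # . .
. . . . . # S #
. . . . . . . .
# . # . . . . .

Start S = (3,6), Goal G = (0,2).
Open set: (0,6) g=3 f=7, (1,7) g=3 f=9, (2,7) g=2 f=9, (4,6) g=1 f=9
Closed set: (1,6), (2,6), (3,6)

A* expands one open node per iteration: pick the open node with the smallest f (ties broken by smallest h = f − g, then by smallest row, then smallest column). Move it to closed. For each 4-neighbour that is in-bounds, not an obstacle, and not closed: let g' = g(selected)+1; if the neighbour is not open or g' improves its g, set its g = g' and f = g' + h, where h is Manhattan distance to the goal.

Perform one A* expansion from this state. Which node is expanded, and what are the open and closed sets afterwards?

expanded=(0,6); open=[(0,7) g=4 f=9, (1,7) g=3 f=9, (2,7) g=2 f=9, (4,6) g=1 f=9]; closed=[(0,6), (1,6), (2,6), (3,6)]

step 1: expand (0,6) (f=7, h=4) → closed; open now [(0,7) g=4 f=9, (1,7) g=3 f=9, (2,7) g=2 f=9, (4,6) g=1 f=9]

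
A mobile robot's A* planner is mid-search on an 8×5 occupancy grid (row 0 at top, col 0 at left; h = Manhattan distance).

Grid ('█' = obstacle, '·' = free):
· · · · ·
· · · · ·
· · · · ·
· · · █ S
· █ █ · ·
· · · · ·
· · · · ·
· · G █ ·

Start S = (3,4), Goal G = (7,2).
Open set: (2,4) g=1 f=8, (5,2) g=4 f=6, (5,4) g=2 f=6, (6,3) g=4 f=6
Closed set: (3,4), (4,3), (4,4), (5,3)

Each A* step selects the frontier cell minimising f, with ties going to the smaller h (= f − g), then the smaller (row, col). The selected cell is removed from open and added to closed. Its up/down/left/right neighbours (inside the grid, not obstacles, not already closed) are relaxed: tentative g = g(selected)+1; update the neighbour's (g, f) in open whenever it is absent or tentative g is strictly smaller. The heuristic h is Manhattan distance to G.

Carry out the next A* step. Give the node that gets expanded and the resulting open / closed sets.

expanded=(5,2); open=[(2,4) g=1 f=8, (5,1) g=5 f=8, (5,4) g=2 f=6, (6,2) g=5 f=6, (6,3) g=4 f=6]; closed=[(3,4), (4,3), (4,4), (5,2), (5,3)]

step 1: expand (5,2) (f=6, h=2) → closed; open now [(2,4) g=1 f=8, (5,1) g=5 f=8, (5,4) g=2 f=6, (6,2) g=5 f=6, (6,3) g=4 f=6]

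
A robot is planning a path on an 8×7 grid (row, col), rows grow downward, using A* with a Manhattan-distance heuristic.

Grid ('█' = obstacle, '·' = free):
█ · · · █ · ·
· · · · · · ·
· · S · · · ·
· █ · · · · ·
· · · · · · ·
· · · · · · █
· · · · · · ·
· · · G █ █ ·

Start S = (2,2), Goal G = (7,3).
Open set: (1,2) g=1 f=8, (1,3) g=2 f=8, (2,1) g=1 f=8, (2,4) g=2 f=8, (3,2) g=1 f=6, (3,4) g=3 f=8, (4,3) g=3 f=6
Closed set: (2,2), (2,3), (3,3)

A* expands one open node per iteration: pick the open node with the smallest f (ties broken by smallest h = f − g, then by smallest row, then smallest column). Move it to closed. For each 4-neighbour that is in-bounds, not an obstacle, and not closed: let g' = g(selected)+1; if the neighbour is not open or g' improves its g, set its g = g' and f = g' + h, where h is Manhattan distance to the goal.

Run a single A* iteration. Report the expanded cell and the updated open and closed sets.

step 1: expand (4,3) (f=6, h=3) → closed; open now [(1,2) g=1 f=8, (1,3) g=2 f=8, (2,1) g=1 f=8, (2,4) g=2 f=8, (3,2) g=1 f=6, (3,4) g=3 f=8, (4,2) g=4 f=8, (4,4) g=4 f=8, (5,3) g=4 f=6]

expanded=(4,3); open=[(1,2) g=1 f=8, (1,3) g=2 f=8, (2,1) g=1 f=8, (2,4) g=2 f=8, (3,2) g=1 f=6, (3,4) g=3 f=8, (4,2) g=4 f=8, (4,4) g=4 f=8, (5,3) g=4 f=6]; closed=[(2,2), (2,3), (3,3), (4,3)]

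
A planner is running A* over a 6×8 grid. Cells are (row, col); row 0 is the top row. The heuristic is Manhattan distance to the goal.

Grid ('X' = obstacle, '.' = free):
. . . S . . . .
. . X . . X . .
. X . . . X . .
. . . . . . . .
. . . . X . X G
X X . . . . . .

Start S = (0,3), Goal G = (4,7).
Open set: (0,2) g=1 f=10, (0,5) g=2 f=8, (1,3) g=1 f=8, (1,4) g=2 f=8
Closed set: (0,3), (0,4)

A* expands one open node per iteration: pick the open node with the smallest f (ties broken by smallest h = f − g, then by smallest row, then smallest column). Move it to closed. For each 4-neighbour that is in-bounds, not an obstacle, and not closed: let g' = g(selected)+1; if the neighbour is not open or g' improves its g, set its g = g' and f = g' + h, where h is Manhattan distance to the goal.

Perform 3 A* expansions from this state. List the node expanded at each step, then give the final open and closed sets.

order=[(0,5) → (0,6) → (0,7)]; open=[(0,2) g=1 f=10, (1,3) g=1 f=8, (1,4) g=2 f=8, (1,6) g=4 f=8, (1,7) g=5 f=8]; closed=[(0,3), (0,4), (0,5), (0,6), (0,7)]

step 1: expand (0,5) (f=8, h=6) → closed; open now [(0,2) g=1 f=10, (0,6) g=3 f=8, (1,3) g=1 f=8, (1,4) g=2 f=8]
step 2: expand (0,6) (f=8, h=5) → closed; open now [(0,2) g=1 f=10, (0,7) g=4 f=8, (1,3) g=1 f=8, (1,4) g=2 f=8, (1,6) g=4 f=8]
step 3: expand (0,7) (f=8, h=4) → closed; open now [(0,2) g=1 f=10, (1,3) g=1 f=8, (1,4) g=2 f=8, (1,6) g=4 f=8, (1,7) g=5 f=8]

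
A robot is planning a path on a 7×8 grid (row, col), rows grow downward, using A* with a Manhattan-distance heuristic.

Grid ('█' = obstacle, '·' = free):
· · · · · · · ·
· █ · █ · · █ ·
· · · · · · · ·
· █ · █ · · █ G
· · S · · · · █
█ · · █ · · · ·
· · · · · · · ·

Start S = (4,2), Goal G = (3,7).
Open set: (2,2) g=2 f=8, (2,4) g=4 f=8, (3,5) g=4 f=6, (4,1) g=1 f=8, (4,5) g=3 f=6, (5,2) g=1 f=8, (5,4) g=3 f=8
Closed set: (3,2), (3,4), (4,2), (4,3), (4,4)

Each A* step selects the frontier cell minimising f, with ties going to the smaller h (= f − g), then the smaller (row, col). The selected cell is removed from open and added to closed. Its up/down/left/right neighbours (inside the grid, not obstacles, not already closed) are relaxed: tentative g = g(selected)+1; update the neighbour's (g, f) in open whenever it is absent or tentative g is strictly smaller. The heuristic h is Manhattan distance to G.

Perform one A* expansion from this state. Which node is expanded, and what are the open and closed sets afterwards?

step 1: expand (3,5) (f=6, h=2) → closed; open now [(2,2) g=2 f=8, (2,4) g=4 f=8, (2,5) g=5 f=8, (4,1) g=1 f=8, (4,5) g=3 f=6, (5,2) g=1 f=8, (5,4) g=3 f=8]

expanded=(3,5); open=[(2,2) g=2 f=8, (2,4) g=4 f=8, (2,5) g=5 f=8, (4,1) g=1 f=8, (4,5) g=3 f=6, (5,2) g=1 f=8, (5,4) g=3 f=8]; closed=[(3,2), (3,4), (3,5), (4,2), (4,3), (4,4)]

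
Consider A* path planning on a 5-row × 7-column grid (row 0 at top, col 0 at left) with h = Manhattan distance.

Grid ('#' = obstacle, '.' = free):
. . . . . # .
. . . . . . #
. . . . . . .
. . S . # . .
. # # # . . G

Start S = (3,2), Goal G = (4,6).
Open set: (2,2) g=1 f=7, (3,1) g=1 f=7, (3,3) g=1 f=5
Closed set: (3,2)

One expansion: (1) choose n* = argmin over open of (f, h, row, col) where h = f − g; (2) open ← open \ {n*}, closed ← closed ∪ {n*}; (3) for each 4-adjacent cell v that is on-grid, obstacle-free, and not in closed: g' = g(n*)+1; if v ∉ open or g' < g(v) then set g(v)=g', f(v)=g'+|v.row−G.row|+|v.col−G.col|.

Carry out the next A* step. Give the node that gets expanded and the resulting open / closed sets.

expanded=(3,3); open=[(2,2) g=1 f=7, (2,3) g=2 f=7, (3,1) g=1 f=7]; closed=[(3,2), (3,3)]

step 1: expand (3,3) (f=5, h=4) → closed; open now [(2,2) g=1 f=7, (2,3) g=2 f=7, (3,1) g=1 f=7]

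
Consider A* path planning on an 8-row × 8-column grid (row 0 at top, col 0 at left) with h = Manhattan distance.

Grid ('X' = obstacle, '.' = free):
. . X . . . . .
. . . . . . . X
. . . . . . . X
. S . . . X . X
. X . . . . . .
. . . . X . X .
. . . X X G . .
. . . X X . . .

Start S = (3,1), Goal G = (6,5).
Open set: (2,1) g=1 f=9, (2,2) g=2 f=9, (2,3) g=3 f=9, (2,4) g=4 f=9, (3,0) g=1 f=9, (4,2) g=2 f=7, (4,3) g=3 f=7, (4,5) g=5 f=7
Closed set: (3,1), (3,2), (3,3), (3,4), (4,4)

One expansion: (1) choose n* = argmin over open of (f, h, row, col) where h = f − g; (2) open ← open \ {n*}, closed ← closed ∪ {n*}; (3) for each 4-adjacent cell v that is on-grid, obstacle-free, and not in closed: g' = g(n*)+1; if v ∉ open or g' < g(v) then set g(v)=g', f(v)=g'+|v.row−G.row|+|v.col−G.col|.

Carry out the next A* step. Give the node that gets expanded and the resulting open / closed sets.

step 1: expand (4,5) (f=7, h=2) → closed; open now [(2,1) g=1 f=9, (2,2) g=2 f=9, (2,3) g=3 f=9, (2,4) g=4 f=9, (3,0) g=1 f=9, (4,2) g=2 f=7, (4,3) g=3 f=7, (4,6) g=6 f=9, (5,5) g=6 f=7]

expanded=(4,5); open=[(2,1) g=1 f=9, (2,2) g=2 f=9, (2,3) g=3 f=9, (2,4) g=4 f=9, (3,0) g=1 f=9, (4,2) g=2 f=7, (4,3) g=3 f=7, (4,6) g=6 f=9, (5,5) g=6 f=7]; closed=[(3,1), (3,2), (3,3), (3,4), (4,4), (4,5)]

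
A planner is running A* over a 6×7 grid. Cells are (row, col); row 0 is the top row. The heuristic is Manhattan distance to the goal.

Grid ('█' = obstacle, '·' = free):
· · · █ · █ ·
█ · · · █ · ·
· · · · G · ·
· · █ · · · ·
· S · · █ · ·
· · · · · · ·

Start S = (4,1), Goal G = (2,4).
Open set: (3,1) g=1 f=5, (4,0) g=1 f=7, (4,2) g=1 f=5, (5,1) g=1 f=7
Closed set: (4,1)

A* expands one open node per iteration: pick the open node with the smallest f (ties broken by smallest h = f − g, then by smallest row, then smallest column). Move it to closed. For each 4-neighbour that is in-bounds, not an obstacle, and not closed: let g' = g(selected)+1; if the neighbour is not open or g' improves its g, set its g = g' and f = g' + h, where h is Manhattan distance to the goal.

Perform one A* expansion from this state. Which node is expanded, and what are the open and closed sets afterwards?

expanded=(3,1); open=[(2,1) g=2 f=5, (3,0) g=2 f=7, (4,0) g=1 f=7, (4,2) g=1 f=5, (5,1) g=1 f=7]; closed=[(3,1), (4,1)]

step 1: expand (3,1) (f=5, h=4) → closed; open now [(2,1) g=2 f=5, (3,0) g=2 f=7, (4,0) g=1 f=7, (4,2) g=1 f=5, (5,1) g=1 f=7]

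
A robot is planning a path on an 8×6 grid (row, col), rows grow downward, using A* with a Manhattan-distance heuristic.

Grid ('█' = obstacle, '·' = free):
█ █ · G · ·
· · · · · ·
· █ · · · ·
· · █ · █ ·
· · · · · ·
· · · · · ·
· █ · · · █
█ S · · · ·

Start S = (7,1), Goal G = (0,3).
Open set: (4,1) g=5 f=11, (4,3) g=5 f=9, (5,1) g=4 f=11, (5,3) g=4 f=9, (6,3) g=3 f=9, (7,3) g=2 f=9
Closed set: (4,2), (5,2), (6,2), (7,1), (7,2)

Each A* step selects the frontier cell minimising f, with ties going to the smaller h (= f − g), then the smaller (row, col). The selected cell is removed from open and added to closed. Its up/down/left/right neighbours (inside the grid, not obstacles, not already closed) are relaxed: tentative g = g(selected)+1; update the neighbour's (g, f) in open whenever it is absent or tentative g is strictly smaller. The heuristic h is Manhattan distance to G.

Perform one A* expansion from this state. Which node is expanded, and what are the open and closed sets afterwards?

step 1: expand (4,3) (f=9, h=4) → closed; open now [(3,3) g=6 f=9, (4,1) g=5 f=11, (4,4) g=6 f=11, (5,1) g=4 f=11, (5,3) g=4 f=9, (6,3) g=3 f=9, (7,3) g=2 f=9]

expanded=(4,3); open=[(3,3) g=6 f=9, (4,1) g=5 f=11, (4,4) g=6 f=11, (5,1) g=4 f=11, (5,3) g=4 f=9, (6,3) g=3 f=9, (7,3) g=2 f=9]; closed=[(4,2), (4,3), (5,2), (6,2), (7,1), (7,2)]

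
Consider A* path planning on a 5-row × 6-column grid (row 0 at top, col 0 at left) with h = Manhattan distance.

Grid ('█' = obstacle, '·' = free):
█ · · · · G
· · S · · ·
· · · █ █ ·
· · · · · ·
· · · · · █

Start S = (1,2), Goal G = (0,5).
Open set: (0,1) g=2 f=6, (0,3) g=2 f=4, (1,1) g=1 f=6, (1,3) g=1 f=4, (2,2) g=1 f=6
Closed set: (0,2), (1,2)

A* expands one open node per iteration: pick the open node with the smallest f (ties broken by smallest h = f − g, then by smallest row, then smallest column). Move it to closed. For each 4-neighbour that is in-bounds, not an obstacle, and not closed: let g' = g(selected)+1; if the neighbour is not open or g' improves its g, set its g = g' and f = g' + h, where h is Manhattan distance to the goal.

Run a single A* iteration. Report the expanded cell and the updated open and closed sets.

expanded=(0,3); open=[(0,1) g=2 f=6, (0,4) g=3 f=4, (1,1) g=1 f=6, (1,3) g=1 f=4, (2,2) g=1 f=6]; closed=[(0,2), (0,3), (1,2)]

step 1: expand (0,3) (f=4, h=2) → closed; open now [(0,1) g=2 f=6, (0,4) g=3 f=4, (1,1) g=1 f=6, (1,3) g=1 f=4, (2,2) g=1 f=6]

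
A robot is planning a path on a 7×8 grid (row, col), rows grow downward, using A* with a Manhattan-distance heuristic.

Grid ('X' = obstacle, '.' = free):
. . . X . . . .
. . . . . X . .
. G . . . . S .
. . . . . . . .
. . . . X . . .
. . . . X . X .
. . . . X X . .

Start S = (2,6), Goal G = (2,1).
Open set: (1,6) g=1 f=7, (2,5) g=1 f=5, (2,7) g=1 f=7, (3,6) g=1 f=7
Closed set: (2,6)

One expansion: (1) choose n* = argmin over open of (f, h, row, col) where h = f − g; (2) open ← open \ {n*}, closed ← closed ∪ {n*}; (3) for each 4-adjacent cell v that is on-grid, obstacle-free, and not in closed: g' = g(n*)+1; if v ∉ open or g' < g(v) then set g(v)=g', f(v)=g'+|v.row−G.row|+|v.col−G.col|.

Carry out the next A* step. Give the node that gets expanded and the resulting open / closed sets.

expanded=(2,5); open=[(1,6) g=1 f=7, (2,4) g=2 f=5, (2,7) g=1 f=7, (3,5) g=2 f=7, (3,6) g=1 f=7]; closed=[(2,5), (2,6)]

step 1: expand (2,5) (f=5, h=4) → closed; open now [(1,6) g=1 f=7, (2,4) g=2 f=5, (2,7) g=1 f=7, (3,5) g=2 f=7, (3,6) g=1 f=7]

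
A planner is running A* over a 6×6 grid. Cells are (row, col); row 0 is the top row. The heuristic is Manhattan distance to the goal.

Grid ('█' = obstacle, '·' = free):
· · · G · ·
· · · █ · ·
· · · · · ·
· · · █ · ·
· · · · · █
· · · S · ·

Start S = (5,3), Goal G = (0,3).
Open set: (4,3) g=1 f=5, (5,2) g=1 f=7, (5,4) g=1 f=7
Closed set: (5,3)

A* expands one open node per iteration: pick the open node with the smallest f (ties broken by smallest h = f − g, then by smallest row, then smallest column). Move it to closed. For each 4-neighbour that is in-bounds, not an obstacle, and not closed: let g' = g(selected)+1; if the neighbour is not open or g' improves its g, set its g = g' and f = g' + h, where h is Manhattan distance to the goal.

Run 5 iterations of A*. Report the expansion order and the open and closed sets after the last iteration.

step 1: expand (4,3) (f=5, h=4) → closed; open now [(4,2) g=2 f=7, (4,4) g=2 f=7, (5,2) g=1 f=7, (5,4) g=1 f=7]
step 2: expand (4,2) (f=7, h=5) → closed; open now [(3,2) g=3 f=7, (4,1) g=3 f=9, (4,4) g=2 f=7, (5,2) g=1 f=7, (5,4) g=1 f=7]
step 3: expand (3,2) (f=7, h=4) → closed; open now [(2,2) g=4 f=7, (3,1) g=4 f=9, (4,1) g=3 f=9, (4,4) g=2 f=7, (5,2) g=1 f=7, (5,4) g=1 f=7]
step 4: expand (2,2) (f=7, h=3) → closed; open now [(1,2) g=5 f=7, (2,1) g=5 f=9, (2,3) g=5 f=7, (3,1) g=4 f=9, (4,1) g=3 f=9, (4,4) g=2 f=7, (5,2) g=1 f=7, (5,4) g=1 f=7]
step 5: expand (1,2) (f=7, h=2) → closed; open now [(0,2) g=6 f=7, (1,1) g=6 f=9, (2,1) g=5 f=9, (2,3) g=5 f=7, (3,1) g=4 f=9, (4,1) g=3 f=9, (4,4) g=2 f=7, (5,2) g=1 f=7, (5,4) g=1 f=7]

order=[(4,3) → (4,2) → (3,2) → (2,2) → (1,2)]; open=[(0,2) g=6 f=7, (1,1) g=6 f=9, (2,1) g=5 f=9, (2,3) g=5 f=7, (3,1) g=4 f=9, (4,1) g=3 f=9, (4,4) g=2 f=7, (5,2) g=1 f=7, (5,4) g=1 f=7]; closed=[(1,2), (2,2), (3,2), (4,2), (4,3), (5,3)]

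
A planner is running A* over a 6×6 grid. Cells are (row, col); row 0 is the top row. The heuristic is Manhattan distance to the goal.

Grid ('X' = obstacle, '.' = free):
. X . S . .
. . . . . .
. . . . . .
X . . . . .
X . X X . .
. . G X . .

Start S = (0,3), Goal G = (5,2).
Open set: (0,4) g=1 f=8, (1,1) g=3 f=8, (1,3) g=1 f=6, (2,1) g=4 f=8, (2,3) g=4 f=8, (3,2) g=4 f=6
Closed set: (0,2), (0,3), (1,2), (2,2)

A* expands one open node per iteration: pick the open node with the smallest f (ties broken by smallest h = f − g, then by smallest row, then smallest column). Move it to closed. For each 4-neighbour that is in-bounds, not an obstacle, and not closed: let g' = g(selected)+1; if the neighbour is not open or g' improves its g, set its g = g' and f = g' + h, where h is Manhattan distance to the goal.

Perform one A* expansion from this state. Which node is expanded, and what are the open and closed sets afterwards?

expanded=(3,2); open=[(0,4) g=1 f=8, (1,1) g=3 f=8, (1,3) g=1 f=6, (2,1) g=4 f=8, (2,3) g=4 f=8, (3,1) g=5 f=8, (3,3) g=5 f=8]; closed=[(0,2), (0,3), (1,2), (2,2), (3,2)]

step 1: expand (3,2) (f=6, h=2) → closed; open now [(0,4) g=1 f=8, (1,1) g=3 f=8, (1,3) g=1 f=6, (2,1) g=4 f=8, (2,3) g=4 f=8, (3,1) g=5 f=8, (3,3) g=5 f=8]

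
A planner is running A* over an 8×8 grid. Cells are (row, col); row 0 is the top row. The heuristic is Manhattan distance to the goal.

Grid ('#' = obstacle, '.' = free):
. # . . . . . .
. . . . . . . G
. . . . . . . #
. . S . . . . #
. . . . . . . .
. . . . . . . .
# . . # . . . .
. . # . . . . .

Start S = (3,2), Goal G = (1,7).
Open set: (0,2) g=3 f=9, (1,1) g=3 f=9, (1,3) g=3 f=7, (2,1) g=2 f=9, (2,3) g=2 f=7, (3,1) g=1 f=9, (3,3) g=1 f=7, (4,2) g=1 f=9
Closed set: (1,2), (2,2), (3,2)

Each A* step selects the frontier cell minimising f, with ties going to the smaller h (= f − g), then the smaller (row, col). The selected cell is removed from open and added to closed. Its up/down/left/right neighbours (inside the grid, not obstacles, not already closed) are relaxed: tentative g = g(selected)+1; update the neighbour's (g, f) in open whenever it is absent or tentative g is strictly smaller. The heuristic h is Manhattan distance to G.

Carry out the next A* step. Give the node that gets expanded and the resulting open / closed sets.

expanded=(1,3); open=[(0,2) g=3 f=9, (0,3) g=4 f=9, (1,1) g=3 f=9, (1,4) g=4 f=7, (2,1) g=2 f=9, (2,3) g=2 f=7, (3,1) g=1 f=9, (3,3) g=1 f=7, (4,2) g=1 f=9]; closed=[(1,2), (1,3), (2,2), (3,2)]

step 1: expand (1,3) (f=7, h=4) → closed; open now [(0,2) g=3 f=9, (0,3) g=4 f=9, (1,1) g=3 f=9, (1,4) g=4 f=7, (2,1) g=2 f=9, (2,3) g=2 f=7, (3,1) g=1 f=9, (3,3) g=1 f=7, (4,2) g=1 f=9]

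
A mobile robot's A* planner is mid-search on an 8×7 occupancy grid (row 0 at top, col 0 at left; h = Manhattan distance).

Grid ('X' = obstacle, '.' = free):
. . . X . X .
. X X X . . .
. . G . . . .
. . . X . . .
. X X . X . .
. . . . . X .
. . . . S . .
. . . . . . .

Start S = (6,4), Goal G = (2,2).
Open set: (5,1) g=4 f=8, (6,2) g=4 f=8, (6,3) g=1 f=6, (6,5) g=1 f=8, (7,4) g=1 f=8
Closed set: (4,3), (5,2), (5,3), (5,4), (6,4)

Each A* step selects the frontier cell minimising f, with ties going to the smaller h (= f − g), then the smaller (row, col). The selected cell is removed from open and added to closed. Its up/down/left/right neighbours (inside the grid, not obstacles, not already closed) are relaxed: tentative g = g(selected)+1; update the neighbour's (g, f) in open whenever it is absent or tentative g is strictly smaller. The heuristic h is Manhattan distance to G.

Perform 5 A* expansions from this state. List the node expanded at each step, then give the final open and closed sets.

order=[(6,3) → (6,2) → (5,1) → (6,1) → (7,2)]; open=[(5,0) g=5 f=10, (6,0) g=4 f=10, (6,5) g=1 f=8, (7,1) g=4 f=10, (7,3) g=2 f=8, (7,4) g=1 f=8]; closed=[(4,3), (5,1), (5,2), (5,3), (5,4), (6,1), (6,2), (6,3), (6,4), (7,2)]

step 1: expand (6,3) (f=6, h=5) → closed; open now [(5,1) g=4 f=8, (6,2) g=2 f=6, (6,5) g=1 f=8, (7,3) g=2 f=8, (7,4) g=1 f=8]
step 2: expand (6,2) (f=6, h=4) → closed; open now [(5,1) g=4 f=8, (6,1) g=3 f=8, (6,5) g=1 f=8, (7,2) g=3 f=8, (7,3) g=2 f=8, (7,4) g=1 f=8]
step 3: expand (5,1) (f=8, h=4) → closed; open now [(5,0) g=5 f=10, (6,1) g=3 f=8, (6,5) g=1 f=8, (7,2) g=3 f=8, (7,3) g=2 f=8, (7,4) g=1 f=8]
step 4: expand (6,1) (f=8, h=5) → closed; open now [(5,0) g=5 f=10, (6,0) g=4 f=10, (6,5) g=1 f=8, (7,1) g=4 f=10, (7,2) g=3 f=8, (7,3) g=2 f=8, (7,4) g=1 f=8]
step 5: expand (7,2) (f=8, h=5) → closed; open now [(5,0) g=5 f=10, (6,0) g=4 f=10, (6,5) g=1 f=8, (7,1) g=4 f=10, (7,3) g=2 f=8, (7,4) g=1 f=8]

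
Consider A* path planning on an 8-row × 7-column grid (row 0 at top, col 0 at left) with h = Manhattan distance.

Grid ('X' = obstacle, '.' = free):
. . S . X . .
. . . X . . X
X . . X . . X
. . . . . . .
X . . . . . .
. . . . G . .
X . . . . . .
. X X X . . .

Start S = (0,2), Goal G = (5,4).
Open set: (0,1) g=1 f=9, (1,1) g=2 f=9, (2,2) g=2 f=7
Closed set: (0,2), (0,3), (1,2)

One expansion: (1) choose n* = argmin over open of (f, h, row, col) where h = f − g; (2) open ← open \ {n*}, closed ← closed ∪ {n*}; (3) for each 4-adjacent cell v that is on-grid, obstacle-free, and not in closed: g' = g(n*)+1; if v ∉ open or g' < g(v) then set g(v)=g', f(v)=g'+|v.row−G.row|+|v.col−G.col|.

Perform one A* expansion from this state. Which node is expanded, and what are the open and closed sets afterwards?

step 1: expand (2,2) (f=7, h=5) → closed; open now [(0,1) g=1 f=9, (1,1) g=2 f=9, (2,1) g=3 f=9, (3,2) g=3 f=7]

expanded=(2,2); open=[(0,1) g=1 f=9, (1,1) g=2 f=9, (2,1) g=3 f=9, (3,2) g=3 f=7]; closed=[(0,2), (0,3), (1,2), (2,2)]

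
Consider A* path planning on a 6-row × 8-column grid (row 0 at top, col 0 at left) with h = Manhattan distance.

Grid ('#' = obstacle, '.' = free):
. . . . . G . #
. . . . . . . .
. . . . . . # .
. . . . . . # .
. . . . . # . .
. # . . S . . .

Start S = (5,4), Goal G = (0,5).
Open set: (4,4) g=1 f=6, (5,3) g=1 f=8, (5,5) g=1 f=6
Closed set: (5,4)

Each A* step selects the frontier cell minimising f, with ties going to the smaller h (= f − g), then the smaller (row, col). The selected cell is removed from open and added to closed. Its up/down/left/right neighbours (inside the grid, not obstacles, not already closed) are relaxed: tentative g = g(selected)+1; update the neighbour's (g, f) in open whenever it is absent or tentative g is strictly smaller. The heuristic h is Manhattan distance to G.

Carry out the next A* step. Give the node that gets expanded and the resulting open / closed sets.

step 1: expand (4,4) (f=6, h=5) → closed; open now [(3,4) g=2 f=6, (4,3) g=2 f=8, (5,3) g=1 f=8, (5,5) g=1 f=6]

expanded=(4,4); open=[(3,4) g=2 f=6, (4,3) g=2 f=8, (5,3) g=1 f=8, (5,5) g=1 f=6]; closed=[(4,4), (5,4)]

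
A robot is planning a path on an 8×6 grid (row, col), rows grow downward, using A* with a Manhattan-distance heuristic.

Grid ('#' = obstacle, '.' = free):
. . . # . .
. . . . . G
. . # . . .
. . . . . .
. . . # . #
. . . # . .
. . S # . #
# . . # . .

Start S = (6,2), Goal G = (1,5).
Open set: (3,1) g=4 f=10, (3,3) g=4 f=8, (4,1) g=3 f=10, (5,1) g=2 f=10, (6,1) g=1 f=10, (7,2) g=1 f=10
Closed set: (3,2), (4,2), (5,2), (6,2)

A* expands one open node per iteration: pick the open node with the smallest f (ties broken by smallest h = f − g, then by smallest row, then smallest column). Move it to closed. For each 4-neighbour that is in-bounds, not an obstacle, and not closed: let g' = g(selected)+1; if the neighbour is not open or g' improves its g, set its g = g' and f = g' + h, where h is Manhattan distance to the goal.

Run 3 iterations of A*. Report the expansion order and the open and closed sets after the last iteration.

order=[(3,3) → (2,3) → (1,3)]; open=[(1,2) g=7 f=10, (1,4) g=7 f=8, (2,4) g=6 f=8, (3,1) g=4 f=10, (3,4) g=5 f=8, (4,1) g=3 f=10, (5,1) g=2 f=10, (6,1) g=1 f=10, (7,2) g=1 f=10]; closed=[(1,3), (2,3), (3,2), (3,3), (4,2), (5,2), (6,2)]

step 1: expand (3,3) (f=8, h=4) → closed; open now [(2,3) g=5 f=8, (3,1) g=4 f=10, (3,4) g=5 f=8, (4,1) g=3 f=10, (5,1) g=2 f=10, (6,1) g=1 f=10, (7,2) g=1 f=10]
step 2: expand (2,3) (f=8, h=3) → closed; open now [(1,3) g=6 f=8, (2,4) g=6 f=8, (3,1) g=4 f=10, (3,4) g=5 f=8, (4,1) g=3 f=10, (5,1) g=2 f=10, (6,1) g=1 f=10, (7,2) g=1 f=10]
step 3: expand (1,3) (f=8, h=2) → closed; open now [(1,2) g=7 f=10, (1,4) g=7 f=8, (2,4) g=6 f=8, (3,1) g=4 f=10, (3,4) g=5 f=8, (4,1) g=3 f=10, (5,1) g=2 f=10, (6,1) g=1 f=10, (7,2) g=1 f=10]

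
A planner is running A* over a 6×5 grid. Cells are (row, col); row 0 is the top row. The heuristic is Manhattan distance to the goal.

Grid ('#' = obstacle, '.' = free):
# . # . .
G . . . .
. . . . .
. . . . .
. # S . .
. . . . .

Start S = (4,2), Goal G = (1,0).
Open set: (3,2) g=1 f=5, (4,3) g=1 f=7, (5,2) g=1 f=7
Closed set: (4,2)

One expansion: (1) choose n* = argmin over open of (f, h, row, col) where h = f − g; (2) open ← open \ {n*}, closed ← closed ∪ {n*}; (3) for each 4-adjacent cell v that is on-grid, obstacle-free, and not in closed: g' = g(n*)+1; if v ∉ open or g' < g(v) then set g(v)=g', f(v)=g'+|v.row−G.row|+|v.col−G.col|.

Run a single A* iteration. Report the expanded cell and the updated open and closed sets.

step 1: expand (3,2) (f=5, h=4) → closed; open now [(2,2) g=2 f=5, (3,1) g=2 f=5, (3,3) g=2 f=7, (4,3) g=1 f=7, (5,2) g=1 f=7]

expanded=(3,2); open=[(2,2) g=2 f=5, (3,1) g=2 f=5, (3,3) g=2 f=7, (4,3) g=1 f=7, (5,2) g=1 f=7]; closed=[(3,2), (4,2)]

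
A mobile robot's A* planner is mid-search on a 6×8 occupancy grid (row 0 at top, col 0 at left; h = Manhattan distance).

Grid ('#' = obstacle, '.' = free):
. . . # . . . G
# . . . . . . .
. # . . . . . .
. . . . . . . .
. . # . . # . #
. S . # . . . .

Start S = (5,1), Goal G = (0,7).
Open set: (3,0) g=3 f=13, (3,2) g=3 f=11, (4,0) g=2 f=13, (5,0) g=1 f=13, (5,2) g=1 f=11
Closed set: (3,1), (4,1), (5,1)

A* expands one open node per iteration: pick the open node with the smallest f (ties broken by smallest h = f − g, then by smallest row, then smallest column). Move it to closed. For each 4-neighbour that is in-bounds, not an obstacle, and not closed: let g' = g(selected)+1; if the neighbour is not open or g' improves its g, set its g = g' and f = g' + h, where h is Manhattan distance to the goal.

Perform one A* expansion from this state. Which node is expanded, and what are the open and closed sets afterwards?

step 1: expand (3,2) (f=11, h=8) → closed; open now [(2,2) g=4 f=11, (3,0) g=3 f=13, (3,3) g=4 f=11, (4,0) g=2 f=13, (5,0) g=1 f=13, (5,2) g=1 f=11]

expanded=(3,2); open=[(2,2) g=4 f=11, (3,0) g=3 f=13, (3,3) g=4 f=11, (4,0) g=2 f=13, (5,0) g=1 f=13, (5,2) g=1 f=11]; closed=[(3,1), (3,2), (4,1), (5,1)]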